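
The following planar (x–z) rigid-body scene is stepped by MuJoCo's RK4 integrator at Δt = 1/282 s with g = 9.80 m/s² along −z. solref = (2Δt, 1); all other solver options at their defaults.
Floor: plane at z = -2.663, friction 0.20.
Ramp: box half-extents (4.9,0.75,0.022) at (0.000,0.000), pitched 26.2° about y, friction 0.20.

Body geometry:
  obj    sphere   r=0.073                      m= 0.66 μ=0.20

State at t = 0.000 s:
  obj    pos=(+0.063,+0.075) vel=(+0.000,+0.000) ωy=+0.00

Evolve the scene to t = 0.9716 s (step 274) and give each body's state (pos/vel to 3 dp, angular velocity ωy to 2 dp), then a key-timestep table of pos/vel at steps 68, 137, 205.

State at t = 0.9716 s:
  obj    pos=(+1.372,-0.569) vel=(+2.695,-1.326) ωy=+41.13

Key-timestep trajectory:
   step    t(s)  obj.x    obj.z    obj.vx   obj.vz 
     68  0.2411   +0.144  +0.035  +0.669  -0.329
    137  0.4858   +0.390  -0.086  +1.347  -0.663
    205  0.7270   +0.796  -0.286  +2.016  -0.992


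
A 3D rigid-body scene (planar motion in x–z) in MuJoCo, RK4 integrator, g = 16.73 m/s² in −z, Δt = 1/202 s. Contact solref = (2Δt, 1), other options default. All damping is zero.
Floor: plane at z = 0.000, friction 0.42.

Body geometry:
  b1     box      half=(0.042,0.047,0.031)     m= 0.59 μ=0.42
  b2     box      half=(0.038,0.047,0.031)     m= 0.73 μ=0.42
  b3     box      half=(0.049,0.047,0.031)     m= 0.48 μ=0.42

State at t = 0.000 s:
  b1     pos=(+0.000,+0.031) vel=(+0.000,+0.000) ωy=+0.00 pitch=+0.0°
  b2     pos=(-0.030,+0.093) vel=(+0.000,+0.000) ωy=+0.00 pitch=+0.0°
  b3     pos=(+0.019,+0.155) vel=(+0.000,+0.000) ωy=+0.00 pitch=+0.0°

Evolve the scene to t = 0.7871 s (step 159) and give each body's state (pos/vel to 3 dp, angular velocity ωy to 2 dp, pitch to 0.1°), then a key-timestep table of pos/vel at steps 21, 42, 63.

State at t = 0.7871 s:
  b1     pos=(+0.000,+0.031) vel=(+0.000,+0.000) ωy=+0.00 pitch=+0.0°
  b2     pos=(-0.030,+0.093) vel=(+0.000,+0.000) ωy=+0.00 pitch=+0.0°
  b3     pos=(+0.162,+0.031) vel=(+0.000,+0.000) ωy=+0.00 pitch=+180.0°

Key-timestep trajectory:
   step    t(s)  b1.x    b1.z    b1.vx   b1.vz   b2.x    b2.z    b2.vx   b2.vz   b3.x    b3.z    b3.vx   b3.vz 
     21  0.1040   +0.000  +0.031  +0.000  +0.000   -0.030  +0.093  +0.000  +0.000   +0.034  +0.145  +0.275  -0.310
     42  0.2079   +0.000  +0.031  +0.000  +0.000   -0.030  +0.093  +0.000  +0.000   +0.083  +0.100  +0.637  -0.606
     63  0.3119   +0.000  +0.031  +0.000  +0.000   -0.030  +0.093  +0.000  +0.000   +0.151  +0.032  +0.385  +0.009


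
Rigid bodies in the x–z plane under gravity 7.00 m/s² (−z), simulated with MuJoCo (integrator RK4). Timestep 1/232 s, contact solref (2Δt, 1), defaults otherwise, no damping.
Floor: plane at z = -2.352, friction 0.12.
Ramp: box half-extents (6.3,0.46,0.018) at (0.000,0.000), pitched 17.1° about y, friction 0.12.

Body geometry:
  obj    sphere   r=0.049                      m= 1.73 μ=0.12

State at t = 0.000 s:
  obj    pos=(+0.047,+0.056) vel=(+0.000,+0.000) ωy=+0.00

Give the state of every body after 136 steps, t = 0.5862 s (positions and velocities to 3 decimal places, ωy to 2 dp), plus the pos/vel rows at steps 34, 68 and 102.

State at t = 0.5862 s:
  obj    pos=(+0.288,-0.019) vel=(+0.824,-0.253) ωy=+17.58

Key-timestep trajectory:
   step    t(s)  obj.x    obj.z    obj.vx   obj.vz 
     34  0.1466   +0.062  +0.051  +0.206  -0.063
     68  0.2931   +0.107  +0.037  +0.412  -0.127
    102  0.4397   +0.183  +0.014  +0.618  -0.190


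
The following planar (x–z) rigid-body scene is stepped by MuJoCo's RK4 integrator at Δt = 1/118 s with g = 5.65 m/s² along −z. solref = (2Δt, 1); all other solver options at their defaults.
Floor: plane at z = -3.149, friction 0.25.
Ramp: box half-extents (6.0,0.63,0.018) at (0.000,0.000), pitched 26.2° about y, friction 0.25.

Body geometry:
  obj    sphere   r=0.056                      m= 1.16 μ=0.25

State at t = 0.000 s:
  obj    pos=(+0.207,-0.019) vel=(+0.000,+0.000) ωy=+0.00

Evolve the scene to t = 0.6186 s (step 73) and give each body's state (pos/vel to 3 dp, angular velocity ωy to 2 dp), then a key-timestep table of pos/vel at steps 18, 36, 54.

State at t = 0.6186 s:
  obj    pos=(+0.513,-0.170) vel=(+0.989,-0.487) ωy=+19.67

Key-timestep trajectory:
   step    t(s)  obj.x    obj.z    obj.vx   obj.vz 
     18  0.1525   +0.226  -0.029  +0.244  -0.120
     36  0.3051   +0.281  -0.056  +0.488  -0.240
     54  0.4576   +0.374  -0.102  +0.732  -0.360


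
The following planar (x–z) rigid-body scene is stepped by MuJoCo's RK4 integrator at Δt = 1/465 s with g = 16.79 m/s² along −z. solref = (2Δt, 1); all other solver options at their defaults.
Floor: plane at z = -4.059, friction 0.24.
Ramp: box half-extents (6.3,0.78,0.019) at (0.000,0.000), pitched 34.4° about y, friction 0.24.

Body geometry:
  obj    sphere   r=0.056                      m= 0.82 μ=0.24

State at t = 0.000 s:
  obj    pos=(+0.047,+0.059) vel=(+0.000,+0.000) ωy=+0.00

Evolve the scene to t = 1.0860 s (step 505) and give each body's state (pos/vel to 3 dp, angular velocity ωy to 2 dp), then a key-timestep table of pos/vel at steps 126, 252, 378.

State at t = 1.0860 s:
  obj    pos=(+3.344,-2.199) vel=(+6.072,-4.157) ωy=+131.38

Key-timestep trajectory:
   step    t(s)  obj.x    obj.z    obj.vx   obj.vz 
    126  0.2710   +0.252  -0.082  +1.515  -1.037
    252  0.5419   +0.868  -0.503  +3.030  -2.075
    378  0.8129   +1.894  -1.206  +4.545  -3.112


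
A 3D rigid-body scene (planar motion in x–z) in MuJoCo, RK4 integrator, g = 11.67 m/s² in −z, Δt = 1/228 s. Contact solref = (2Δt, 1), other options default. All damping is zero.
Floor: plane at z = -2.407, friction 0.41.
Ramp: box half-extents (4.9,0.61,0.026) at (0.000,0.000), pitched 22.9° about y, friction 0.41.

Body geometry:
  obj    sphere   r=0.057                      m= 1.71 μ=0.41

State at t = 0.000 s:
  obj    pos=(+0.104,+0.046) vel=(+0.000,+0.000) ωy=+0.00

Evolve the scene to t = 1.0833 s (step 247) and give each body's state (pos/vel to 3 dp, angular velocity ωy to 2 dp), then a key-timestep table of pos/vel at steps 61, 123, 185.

State at t = 1.0833 s:
  obj    pos=(+1.858,-0.695) vel=(+3.237,-1.367) ωy=+61.64

Key-timestep trajectory:
   step    t(s)  obj.x    obj.z    obj.vx   obj.vz 
     61  0.2675   +0.211  +0.001  +0.800  -0.338
    123  0.5395   +0.539  -0.138  +1.612  -0.681
    185  0.8114   +1.088  -0.369  +2.425  -1.024


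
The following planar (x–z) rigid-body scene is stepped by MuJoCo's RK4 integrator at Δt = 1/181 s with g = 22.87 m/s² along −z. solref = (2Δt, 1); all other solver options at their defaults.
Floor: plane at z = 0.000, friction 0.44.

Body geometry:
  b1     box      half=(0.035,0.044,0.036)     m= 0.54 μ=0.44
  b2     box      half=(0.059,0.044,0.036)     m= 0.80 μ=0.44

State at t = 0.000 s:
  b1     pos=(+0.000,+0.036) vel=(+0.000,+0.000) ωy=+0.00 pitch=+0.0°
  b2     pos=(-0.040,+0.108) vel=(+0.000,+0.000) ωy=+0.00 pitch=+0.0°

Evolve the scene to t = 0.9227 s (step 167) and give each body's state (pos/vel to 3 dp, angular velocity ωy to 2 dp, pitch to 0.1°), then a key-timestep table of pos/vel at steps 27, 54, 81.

State at t = 0.9227 s:
  b1     pos=(+0.000,+0.036) vel=(+0.000,+0.000) ωy=+0.00 pitch=+0.0°
  b2     pos=(-0.196,+0.036) vel=(+0.000,+0.000) ωy=+0.00 pitch=+180.0°

Key-timestep trajectory:
   step    t(s)  b1.x    b1.z    b1.vx   b1.vz   b2.x    b2.z    b2.vx   b2.vz 
     27  0.1492   +0.000  +0.036  +0.001  +0.000   -0.063  +0.096  -0.358  -0.396
     54  0.2983   +0.000  +0.036  +0.000  +0.000   -0.125  +0.069  -0.208  +0.028
     81  0.4475   +0.000  +0.036  +0.000  +0.000   -0.164  +0.061  -0.483  -0.239


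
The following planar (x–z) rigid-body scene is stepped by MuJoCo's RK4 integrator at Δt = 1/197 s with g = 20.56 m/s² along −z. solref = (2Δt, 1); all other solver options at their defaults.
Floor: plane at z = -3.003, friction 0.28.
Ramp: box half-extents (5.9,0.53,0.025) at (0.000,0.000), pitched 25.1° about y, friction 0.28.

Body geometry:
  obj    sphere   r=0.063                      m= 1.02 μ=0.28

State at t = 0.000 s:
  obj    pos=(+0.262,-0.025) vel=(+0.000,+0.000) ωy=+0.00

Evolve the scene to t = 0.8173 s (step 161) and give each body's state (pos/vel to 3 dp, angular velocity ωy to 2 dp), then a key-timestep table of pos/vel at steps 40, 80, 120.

State at t = 0.8173 s:
  obj    pos=(+2.146,-0.908) vel=(+4.610,-2.160) ωy=+80.80

Key-timestep trajectory:
   step    t(s)  obj.x    obj.z    obj.vx   obj.vz 
     40  0.2030   +0.378  -0.080  +1.146  -0.537
     80  0.4061   +0.727  -0.243  +2.291  -1.073
    120  0.6091   +1.309  -0.516  +3.436  -1.610


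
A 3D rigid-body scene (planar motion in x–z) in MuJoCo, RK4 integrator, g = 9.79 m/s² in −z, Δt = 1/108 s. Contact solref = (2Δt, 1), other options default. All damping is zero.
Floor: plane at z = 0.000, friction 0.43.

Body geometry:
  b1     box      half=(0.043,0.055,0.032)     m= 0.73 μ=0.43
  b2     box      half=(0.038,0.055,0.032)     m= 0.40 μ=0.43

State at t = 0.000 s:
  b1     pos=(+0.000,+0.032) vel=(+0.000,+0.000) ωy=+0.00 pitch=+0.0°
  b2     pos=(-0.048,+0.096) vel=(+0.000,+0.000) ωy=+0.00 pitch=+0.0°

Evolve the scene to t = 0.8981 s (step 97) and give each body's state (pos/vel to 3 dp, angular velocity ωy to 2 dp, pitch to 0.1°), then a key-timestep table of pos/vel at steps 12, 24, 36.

State at t = 0.8981 s:
  b1     pos=(+0.000,+0.032) vel=(+0.000,+0.000) ωy=+0.00 pitch=+0.0°
  b2     pos=(-0.087,+0.038) vel=(+0.000,+0.000) ωy=+0.00 pitch=-90.0°

Key-timestep trajectory:
   step    t(s)  b1.x    b1.z    b1.vx   b1.vz   b2.x    b2.z    b2.vx   b2.vz 
     12  0.1111   +0.000  +0.032  +0.000  +0.001   -0.054  +0.094  -0.119  -0.052
     24  0.2222   +0.000  +0.032  +0.000  +0.000   -0.077  +0.070  -0.256  -0.582
     36  0.3333   +0.000  +0.032  +0.000  +0.000   -0.088  +0.037  +0.052  +0.052


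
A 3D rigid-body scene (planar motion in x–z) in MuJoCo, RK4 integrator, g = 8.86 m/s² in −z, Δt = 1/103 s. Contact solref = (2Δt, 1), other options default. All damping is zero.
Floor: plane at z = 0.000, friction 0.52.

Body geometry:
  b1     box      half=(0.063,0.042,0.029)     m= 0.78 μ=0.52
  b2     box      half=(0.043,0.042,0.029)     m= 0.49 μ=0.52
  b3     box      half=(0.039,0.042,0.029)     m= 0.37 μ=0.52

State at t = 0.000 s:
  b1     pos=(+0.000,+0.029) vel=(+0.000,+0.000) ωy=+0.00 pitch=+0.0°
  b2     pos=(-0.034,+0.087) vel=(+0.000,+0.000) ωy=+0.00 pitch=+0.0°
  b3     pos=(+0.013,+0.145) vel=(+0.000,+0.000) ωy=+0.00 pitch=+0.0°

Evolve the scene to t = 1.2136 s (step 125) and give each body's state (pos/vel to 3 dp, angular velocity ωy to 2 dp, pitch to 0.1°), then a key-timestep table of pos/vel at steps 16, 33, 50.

State at t = 1.2136 s:
  b1     pos=(+0.000,+0.029) vel=(+0.000,+0.000) ωy=+0.00 pitch=+0.0°
  b2     pos=(-0.034,+0.087) vel=(+0.000,+0.000) ωy=+0.00 pitch=+0.0°
  b3     pos=(+0.120,+0.029) vel=(+0.000,+0.000) ωy=+0.00 pitch=+180.0°

Key-timestep trajectory:
   step    t(s)  b1.x    b1.z    b1.vx   b1.vz   b2.x    b2.z    b2.vx   b2.vz   b3.x    b3.z    b3.vx   b3.vz 
     16  0.1553   +0.000  +0.029  +0.000  +0.000   -0.034  +0.087  -0.001  +0.000   +0.023  +0.142  +0.154  -0.073
     33  0.3204   +0.000  +0.029  +0.000  +0.000   -0.034  +0.087  +0.000  +0.000   +0.064  +0.096  +0.329  +0.099
     50  0.4854   +0.000  +0.029  +0.000  +0.000   -0.034  +0.087  +0.000  +0.000   +0.121  +0.027  +0.000  -0.405


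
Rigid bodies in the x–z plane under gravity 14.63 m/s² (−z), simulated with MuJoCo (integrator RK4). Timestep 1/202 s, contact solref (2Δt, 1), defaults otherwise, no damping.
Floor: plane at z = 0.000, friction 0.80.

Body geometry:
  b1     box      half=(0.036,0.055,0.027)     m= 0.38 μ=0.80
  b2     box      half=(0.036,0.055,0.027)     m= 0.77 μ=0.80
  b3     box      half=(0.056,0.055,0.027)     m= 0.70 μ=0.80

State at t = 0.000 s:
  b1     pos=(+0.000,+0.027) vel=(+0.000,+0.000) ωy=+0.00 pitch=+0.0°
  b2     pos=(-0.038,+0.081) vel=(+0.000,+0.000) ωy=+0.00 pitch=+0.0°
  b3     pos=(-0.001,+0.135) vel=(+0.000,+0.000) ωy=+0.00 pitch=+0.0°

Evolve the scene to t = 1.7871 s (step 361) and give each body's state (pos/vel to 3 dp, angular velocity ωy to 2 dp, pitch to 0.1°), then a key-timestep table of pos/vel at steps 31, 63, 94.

State at t = 1.7871 s:
  b1     pos=(+0.000,+0.027) vel=(+0.000,+0.000) ωy=+0.00 pitch=+0.0°
  b2     pos=(-0.072,+0.036) vel=(+0.000,+0.000) ωy=+0.00 pitch=-90.0°
  b3     pos=(+0.122,+0.027) vel=(+0.000,+0.000) ωy=+0.00 pitch=+180.0°

Key-timestep trajectory:
   step    t(s)  b1.x    b1.z    b1.vx   b1.vz   b2.x    b2.z    b2.vx   b2.vz   b3.x    b3.z    b3.vx   b3.vz 
     31  0.1535   +0.000  +0.027  +0.000  +0.000   -0.038  +0.081  -0.001  +0.000   +0.002  +0.134  +0.063  -0.011
     63  0.3119   +0.000  +0.027  -0.001  +0.001   -0.039  +0.081  -0.018  +0.000   +0.031  +0.114  +0.383  +0.026
     94  0.4653   +0.000  +0.027  +0.001  +0.001   -0.057  +0.071  -0.261  -0.304   +0.108  +0.043  +0.613  -1.242


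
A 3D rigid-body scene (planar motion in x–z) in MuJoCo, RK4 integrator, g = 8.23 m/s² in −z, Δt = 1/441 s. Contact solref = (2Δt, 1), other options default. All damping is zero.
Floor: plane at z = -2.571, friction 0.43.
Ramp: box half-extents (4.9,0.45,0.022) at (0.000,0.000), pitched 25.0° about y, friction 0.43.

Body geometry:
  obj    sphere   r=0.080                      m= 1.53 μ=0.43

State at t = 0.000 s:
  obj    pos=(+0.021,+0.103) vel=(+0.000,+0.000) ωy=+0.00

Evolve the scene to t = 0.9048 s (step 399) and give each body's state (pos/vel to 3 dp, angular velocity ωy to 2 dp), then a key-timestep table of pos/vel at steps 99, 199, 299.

State at t = 0.9048 s:
  obj    pos=(+0.943,-0.327) vel=(+2.037,-0.950) ωy=+28.09

Key-timestep trajectory:
   step    t(s)  obj.x    obj.z    obj.vx   obj.vz 
     99  0.2245   +0.078  +0.076  +0.506  -0.236
    199  0.4512   +0.250  -0.004  +1.016  -0.474
    299  0.6780   +0.539  -0.139  +1.527  -0.712


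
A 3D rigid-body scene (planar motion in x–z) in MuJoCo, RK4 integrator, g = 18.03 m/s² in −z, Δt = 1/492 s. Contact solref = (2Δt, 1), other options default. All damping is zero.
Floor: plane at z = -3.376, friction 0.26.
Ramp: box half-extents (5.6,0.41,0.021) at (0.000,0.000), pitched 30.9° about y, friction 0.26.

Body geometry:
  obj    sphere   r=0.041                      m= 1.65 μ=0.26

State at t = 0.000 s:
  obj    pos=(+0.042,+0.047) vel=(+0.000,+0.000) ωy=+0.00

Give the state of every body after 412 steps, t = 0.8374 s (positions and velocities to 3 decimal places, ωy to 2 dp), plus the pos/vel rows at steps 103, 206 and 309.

State at t = 0.8374 s:
  obj    pos=(+2.032,-1.144) vel=(+4.752,-2.844) ωy=+135.06

Key-timestep trajectory:
   step    t(s)  obj.x    obj.z    obj.vx   obj.vz 
    103  0.2093   +0.166  -0.027  +1.188  -0.711
    206  0.4187   +0.540  -0.251  +2.376  -1.422
    309  0.6280   +1.161  -0.623  +3.564  -2.133


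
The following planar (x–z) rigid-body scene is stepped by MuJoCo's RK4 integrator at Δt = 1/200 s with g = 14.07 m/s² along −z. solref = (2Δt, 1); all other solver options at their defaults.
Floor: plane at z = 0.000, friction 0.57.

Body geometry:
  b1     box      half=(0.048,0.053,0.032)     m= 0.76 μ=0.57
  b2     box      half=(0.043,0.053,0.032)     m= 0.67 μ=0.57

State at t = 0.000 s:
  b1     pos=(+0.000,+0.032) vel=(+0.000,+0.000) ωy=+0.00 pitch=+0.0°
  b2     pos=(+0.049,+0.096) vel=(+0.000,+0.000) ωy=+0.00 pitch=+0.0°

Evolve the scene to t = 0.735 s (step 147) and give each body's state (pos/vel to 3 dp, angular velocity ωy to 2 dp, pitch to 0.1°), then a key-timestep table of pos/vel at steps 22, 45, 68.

State at t = 0.735 s:
  b1     pos=(+0.000,+0.032) vel=(+0.000,+0.000) ωy=+0.00 pitch=+0.0°
  b2     pos=(+0.091,+0.043) vel=(+0.000,+0.000) ωy=+0.00 pitch=+90.0°

Key-timestep trajectory:
   step    t(s)  b1.x    b1.z    b1.vx   b1.vz   b2.x    b2.z    b2.vx   b2.vz 
     22  0.1100   +0.000  +0.032  +0.000  +0.000   +0.051  +0.096  +0.039  -0.003
     45  0.2250   +0.000  +0.032  +0.000  +0.000   +0.063  +0.092  +0.203  -0.104
     68  0.3400   +0.000  +0.032  +0.000  +0.000   +0.094  +0.041  +0.047  +0.160


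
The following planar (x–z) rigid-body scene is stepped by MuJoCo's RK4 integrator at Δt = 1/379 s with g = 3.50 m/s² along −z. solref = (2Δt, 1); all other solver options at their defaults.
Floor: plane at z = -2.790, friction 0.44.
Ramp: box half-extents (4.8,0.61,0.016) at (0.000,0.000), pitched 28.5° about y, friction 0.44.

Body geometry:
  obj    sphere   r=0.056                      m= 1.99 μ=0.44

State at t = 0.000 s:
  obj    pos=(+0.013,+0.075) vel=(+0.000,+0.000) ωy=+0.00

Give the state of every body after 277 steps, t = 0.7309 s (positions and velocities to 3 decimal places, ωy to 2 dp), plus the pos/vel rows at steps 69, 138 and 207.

State at t = 0.7309 s:
  obj    pos=(+0.293,-0.077) vel=(+0.766,-0.416) ωy=+15.57

Key-timestep trajectory:
   step    t(s)  obj.x    obj.z    obj.vx   obj.vz 
     69  0.1821   +0.030  +0.065  +0.191  -0.104
    138  0.3641   +0.082  +0.037  +0.382  -0.207
    207  0.5462   +0.169  -0.010  +0.573  -0.311


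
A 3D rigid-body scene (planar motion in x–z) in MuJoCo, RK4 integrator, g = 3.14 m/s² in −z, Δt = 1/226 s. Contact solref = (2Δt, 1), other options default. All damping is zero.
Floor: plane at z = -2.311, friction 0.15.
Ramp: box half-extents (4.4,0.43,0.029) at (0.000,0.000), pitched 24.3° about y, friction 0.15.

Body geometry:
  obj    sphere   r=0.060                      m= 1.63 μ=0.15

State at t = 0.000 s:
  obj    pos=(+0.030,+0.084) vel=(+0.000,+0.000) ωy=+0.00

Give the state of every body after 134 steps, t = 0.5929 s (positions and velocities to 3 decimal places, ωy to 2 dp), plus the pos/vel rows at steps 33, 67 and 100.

State at t = 0.5929 s:
  obj    pos=(+0.178,+0.017) vel=(+0.499,-0.225) ωy=+9.12

Key-timestep trajectory:
   step    t(s)  obj.x    obj.z    obj.vx   obj.vz 
     33  0.1460   +0.039  +0.080  +0.123  -0.055
     67  0.2965   +0.067  +0.067  +0.249  -0.113
    100  0.4425   +0.112  +0.047  +0.372  -0.168


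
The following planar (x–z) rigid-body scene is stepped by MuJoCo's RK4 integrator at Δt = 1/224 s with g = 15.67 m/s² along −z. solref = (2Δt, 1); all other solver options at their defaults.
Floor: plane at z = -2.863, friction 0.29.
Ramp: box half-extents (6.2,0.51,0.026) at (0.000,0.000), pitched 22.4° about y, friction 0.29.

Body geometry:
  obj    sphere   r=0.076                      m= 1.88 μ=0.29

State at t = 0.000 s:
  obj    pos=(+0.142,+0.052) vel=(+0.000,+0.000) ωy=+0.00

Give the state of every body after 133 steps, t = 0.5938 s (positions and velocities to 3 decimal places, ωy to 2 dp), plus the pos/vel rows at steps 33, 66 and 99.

State at t = 0.5938 s:
  obj    pos=(+0.837,-0.235) vel=(+2.342,-0.965) ωy=+33.31

Key-timestep trajectory:
   step    t(s)  obj.x    obj.z    obj.vx   obj.vz 
     33  0.1473   +0.185  +0.034  +0.581  -0.240
     66  0.2946   +0.313  -0.019  +1.162  -0.479
     99  0.4420   +0.527  -0.107  +1.743  -0.718


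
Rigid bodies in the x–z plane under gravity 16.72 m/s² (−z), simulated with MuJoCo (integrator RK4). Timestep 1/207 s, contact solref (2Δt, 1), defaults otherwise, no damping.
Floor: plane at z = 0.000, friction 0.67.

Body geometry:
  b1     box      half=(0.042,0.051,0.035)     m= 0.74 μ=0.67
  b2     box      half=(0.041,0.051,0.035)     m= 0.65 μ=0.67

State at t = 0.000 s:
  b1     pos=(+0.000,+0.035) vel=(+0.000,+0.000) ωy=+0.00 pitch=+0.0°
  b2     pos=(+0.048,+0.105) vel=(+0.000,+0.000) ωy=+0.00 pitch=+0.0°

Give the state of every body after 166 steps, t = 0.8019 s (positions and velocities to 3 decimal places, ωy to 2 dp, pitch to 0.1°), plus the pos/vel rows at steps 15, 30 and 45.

State at t = 0.8019 s:
  b1     pos=(+0.000,+0.035) vel=(+0.000,+0.000) ωy=+0.00 pitch=+0.0°
  b2     pos=(+0.089,+0.041) vel=(+0.000,+0.000) ωy=+0.00 pitch=+90.0°

Key-timestep trajectory:
   step    t(s)  b1.x    b1.z    b1.vx   b1.vz   b2.x    b2.z    b2.vx   b2.vz 
     15  0.0725   +0.000  +0.035  +0.000  +0.000   +0.053  +0.104  +0.137  -0.041
     30  0.1449   +0.000  +0.035  +0.000  +0.000   +0.070  +0.092  +0.326  -0.390
     45  0.2174   +0.000  +0.035  +0.000  +0.000   +0.091  +0.038  -0.040  +0.078


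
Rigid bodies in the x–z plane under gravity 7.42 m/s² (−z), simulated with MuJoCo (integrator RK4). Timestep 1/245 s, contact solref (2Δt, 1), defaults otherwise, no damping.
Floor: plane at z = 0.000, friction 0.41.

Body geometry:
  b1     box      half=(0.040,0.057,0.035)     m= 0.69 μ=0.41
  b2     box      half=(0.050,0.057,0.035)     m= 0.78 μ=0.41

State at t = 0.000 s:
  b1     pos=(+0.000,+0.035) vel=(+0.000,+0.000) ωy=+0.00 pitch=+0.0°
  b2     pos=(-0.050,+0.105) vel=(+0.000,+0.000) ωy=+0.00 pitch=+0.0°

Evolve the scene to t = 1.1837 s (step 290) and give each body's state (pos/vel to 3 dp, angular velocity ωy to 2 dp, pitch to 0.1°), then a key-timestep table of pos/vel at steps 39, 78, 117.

State at t = 1.1837 s:
  b1     pos=(+0.000,+0.035) vel=(+0.000,+0.000) ωy=+0.00 pitch=+0.0°
  b2     pos=(-0.103,+0.050) vel=(+0.000,+0.000) ωy=+0.00 pitch=-90.0°

Key-timestep trajectory:
   step    t(s)  b1.x    b1.z    b1.vx   b1.vz   b2.x    b2.z    b2.vx   b2.vz 
     39  0.1592   +0.000  +0.035  +0.000  +0.000   -0.064  +0.097  -0.186  -0.159
     78  0.3184   +0.000  +0.035  +0.000  +0.000   -0.108  +0.053  -0.227  +0.105
    117  0.4776   +0.000  +0.035  +0.000  +0.000   -0.115  +0.055  +0.125  -0.061


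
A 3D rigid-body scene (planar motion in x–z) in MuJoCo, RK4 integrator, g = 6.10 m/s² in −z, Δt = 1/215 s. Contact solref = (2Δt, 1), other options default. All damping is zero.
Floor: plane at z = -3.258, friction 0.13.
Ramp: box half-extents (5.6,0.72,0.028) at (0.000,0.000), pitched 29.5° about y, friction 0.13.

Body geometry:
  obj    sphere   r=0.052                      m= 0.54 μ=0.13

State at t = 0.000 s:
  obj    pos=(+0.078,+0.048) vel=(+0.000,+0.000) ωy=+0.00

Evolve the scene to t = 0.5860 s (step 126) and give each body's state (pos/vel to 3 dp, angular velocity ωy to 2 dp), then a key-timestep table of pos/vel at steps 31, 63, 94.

State at t = 0.5860 s:
  obj    pos=(+0.424,-0.148) vel=(+1.180,-0.669) ωy=+19.43

Key-timestep trajectory:
   step    t(s)  obj.x    obj.z    obj.vx   obj.vz 
     31  0.1442   +0.099  +0.036  +0.292  -0.159
     63  0.2930   +0.164  -0.001  +0.592  -0.330
     94  0.4372   +0.270  -0.061  +0.881  -0.497


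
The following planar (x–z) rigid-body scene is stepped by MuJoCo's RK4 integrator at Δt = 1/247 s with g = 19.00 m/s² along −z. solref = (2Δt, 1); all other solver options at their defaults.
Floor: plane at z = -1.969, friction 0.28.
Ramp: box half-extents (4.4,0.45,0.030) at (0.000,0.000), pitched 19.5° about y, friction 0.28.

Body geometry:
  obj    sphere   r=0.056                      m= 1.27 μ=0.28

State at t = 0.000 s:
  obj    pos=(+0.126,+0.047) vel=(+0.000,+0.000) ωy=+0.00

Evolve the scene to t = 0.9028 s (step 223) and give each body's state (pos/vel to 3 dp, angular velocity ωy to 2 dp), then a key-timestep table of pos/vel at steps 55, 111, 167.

State at t = 0.9028 s:
  obj    pos=(+1.866,-0.570) vel=(+3.855,-1.365) ωy=+73.03

Key-timestep trajectory:
   step    t(s)  obj.x    obj.z    obj.vx   obj.vz 
     55  0.2227   +0.232  +0.009  +0.951  -0.337
    111  0.4494   +0.557  -0.106  +1.919  -0.680
    167  0.6761   +1.102  -0.299  +2.887  -1.022


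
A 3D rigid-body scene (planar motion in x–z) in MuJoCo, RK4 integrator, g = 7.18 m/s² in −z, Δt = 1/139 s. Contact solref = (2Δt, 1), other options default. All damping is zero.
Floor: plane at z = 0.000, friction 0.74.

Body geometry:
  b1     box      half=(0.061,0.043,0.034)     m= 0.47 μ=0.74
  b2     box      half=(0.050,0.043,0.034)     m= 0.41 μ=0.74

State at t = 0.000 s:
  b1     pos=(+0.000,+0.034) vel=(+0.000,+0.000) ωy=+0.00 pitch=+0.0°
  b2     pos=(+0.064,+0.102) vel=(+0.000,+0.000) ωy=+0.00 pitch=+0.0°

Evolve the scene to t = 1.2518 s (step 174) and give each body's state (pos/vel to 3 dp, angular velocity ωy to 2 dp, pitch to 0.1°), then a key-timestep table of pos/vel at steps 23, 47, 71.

State at t = 1.2518 s:
  b1     pos=(+0.000,+0.034) vel=(+0.000,+0.000) ωy=+0.00 pitch=+0.0°
  b2     pos=(+0.108,+0.050) vel=(+0.000,+0.000) ωy=+0.00 pitch=+90.0°

Key-timestep trajectory:
   step    t(s)  b1.x    b1.z    b1.vx   b1.vz   b2.x    b2.z    b2.vx   b2.vz 
     23  0.1655   +0.000  +0.034  +0.000  +0.000   +0.069  +0.101  +0.077  -0.019
     47  0.3381   +0.000  +0.034  +0.000  +0.000   +0.096  +0.074  +0.206  -0.502
     71  0.5108   +0.000  +0.034  +0.000  +0.000   +0.111  +0.052  -0.108  -0.063


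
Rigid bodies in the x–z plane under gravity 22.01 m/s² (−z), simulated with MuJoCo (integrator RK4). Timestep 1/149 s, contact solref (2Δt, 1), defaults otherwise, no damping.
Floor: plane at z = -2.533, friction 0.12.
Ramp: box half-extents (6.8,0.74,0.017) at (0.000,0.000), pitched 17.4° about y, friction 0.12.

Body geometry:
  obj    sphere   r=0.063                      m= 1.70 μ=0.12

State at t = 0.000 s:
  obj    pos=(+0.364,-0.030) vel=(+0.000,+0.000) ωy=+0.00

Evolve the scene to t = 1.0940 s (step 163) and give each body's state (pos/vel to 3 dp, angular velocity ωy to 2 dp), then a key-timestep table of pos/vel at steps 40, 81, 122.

State at t = 1.0940 s:
  obj    pos=(+3.049,-0.872) vel=(+4.908,-1.538) ωy=+81.61

Key-timestep trajectory:
   step    t(s)  obj.x    obj.z    obj.vx   obj.vz 
     40  0.2685   +0.526  -0.081  +1.205  -0.378
     81  0.5436   +1.027  -0.238  +2.439  -0.764
    122  0.8188   +1.868  -0.502  +3.674  -1.151


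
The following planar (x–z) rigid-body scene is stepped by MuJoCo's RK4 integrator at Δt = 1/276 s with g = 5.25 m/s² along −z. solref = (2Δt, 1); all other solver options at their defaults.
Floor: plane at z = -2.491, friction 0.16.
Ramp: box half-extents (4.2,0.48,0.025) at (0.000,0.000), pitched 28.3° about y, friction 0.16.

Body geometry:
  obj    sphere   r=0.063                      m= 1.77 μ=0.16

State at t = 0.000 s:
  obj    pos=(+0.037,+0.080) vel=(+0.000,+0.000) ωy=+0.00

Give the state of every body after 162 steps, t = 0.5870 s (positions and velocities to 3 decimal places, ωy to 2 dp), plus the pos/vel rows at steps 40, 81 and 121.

State at t = 0.5870 s:
  obj    pos=(+0.307,-0.065) vel=(+0.919,-0.495) ωy=+16.56

Key-timestep trajectory:
   step    t(s)  obj.x    obj.z    obj.vx   obj.vz 
     40  0.1449   +0.053  +0.071  +0.227  -0.122
     81  0.2935   +0.104  +0.044  +0.460  -0.247
    121  0.4384   +0.187  -0.001  +0.686  -0.370


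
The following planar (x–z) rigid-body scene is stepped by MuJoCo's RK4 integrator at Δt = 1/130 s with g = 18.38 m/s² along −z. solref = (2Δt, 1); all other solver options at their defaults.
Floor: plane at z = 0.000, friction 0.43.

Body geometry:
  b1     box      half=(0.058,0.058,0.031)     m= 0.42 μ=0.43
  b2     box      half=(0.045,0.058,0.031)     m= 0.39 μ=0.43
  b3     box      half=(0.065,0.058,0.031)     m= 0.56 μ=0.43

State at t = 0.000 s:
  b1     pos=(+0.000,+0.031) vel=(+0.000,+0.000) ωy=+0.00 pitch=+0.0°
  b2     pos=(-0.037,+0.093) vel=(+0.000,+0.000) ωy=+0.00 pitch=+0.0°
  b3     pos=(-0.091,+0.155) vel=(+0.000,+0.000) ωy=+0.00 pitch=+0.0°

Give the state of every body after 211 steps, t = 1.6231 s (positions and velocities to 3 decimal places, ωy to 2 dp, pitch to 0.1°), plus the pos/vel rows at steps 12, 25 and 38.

State at t = 1.6231 s:
  b1     pos=(+0.000,+0.031) vel=(+0.000,+0.000) ωy=+0.00 pitch=+0.0°
  b2     pos=(-0.041,+0.093) vel=(+0.000,+0.000) ωy=+0.00 pitch=+0.0°
  b3     pos=(-0.153,+0.065) vel=(+0.000,+0.000) ωy=+0.00 pitch=-90.0°

Key-timestep trajectory:
   step    t(s)  b1.x    b1.z    b1.vx   b1.vz   b2.x    b2.z    b2.vx   b2.vz   b3.x    b3.z    b3.vx   b3.vz 
     12  0.0923   +0.000  +0.031  +0.001  +0.001   -0.040  +0.095  -0.056  +0.036   -0.103  +0.150  -0.259  -0.125
     25  0.1923   +0.000  +0.031  -0.001  +0.000   -0.047  +0.097  -0.017  -0.008   -0.142  +0.101  -0.451  -1.174
     38  0.2923   +0.000  +0.031  +0.000  +0.000   -0.040  +0.092  -0.034  +0.029   -0.154  +0.064  +0.014  +0.038


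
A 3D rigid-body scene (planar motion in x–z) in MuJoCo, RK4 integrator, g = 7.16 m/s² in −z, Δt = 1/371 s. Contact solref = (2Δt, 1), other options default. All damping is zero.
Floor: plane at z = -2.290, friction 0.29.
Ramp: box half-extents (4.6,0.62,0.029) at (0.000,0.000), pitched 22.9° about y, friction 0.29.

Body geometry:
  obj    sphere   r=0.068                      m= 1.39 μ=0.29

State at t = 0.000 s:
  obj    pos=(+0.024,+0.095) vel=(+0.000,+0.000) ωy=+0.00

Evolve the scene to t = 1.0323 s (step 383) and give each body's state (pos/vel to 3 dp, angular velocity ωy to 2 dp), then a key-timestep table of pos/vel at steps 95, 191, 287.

State at t = 1.0323 s:
  obj    pos=(+1.001,-0.318) vel=(+1.893,-0.799) ωy=+30.21

Key-timestep trajectory:
   step    t(s)  obj.x    obj.z    obj.vx   obj.vz 
     95  0.2561   +0.084  +0.070  +0.469  -0.198
    191  0.5148   +0.267  -0.008  +0.944  -0.399
    287  0.7736   +0.573  -0.137  +1.418  -0.599


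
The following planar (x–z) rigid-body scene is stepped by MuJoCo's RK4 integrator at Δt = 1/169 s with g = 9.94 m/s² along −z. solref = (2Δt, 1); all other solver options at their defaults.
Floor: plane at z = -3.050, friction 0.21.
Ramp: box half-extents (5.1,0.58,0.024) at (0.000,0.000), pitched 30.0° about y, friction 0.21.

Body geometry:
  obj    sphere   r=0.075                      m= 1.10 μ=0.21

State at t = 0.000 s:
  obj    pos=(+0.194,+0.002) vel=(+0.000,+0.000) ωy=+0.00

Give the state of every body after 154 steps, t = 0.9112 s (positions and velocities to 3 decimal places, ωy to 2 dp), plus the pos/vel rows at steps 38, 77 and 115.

State at t = 0.9112 s:
  obj    pos=(+1.471,-0.735) vel=(+2.802,-1.618) ωy=+43.12

Key-timestep trajectory:
   step    t(s)  obj.x    obj.z    obj.vx   obj.vz 
     38  0.2249   +0.272  -0.043  +0.692  -0.399
     77  0.4556   +0.513  -0.182  +1.401  -0.809
    115  0.6805   +0.906  -0.409  +2.092  -1.208


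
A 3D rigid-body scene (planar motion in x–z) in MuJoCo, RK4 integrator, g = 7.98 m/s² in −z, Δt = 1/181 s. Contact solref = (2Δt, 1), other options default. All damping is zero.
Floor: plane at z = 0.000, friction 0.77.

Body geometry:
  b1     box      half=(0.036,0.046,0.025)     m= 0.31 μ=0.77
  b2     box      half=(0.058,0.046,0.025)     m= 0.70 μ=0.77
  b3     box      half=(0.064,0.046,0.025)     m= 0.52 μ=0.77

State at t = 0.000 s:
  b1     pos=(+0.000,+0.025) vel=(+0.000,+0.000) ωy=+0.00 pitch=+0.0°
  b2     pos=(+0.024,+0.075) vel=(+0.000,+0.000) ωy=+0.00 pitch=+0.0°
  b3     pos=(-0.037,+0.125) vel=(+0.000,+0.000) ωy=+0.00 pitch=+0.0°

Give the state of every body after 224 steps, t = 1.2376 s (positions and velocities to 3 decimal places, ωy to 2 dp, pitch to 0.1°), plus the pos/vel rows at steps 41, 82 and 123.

State at t = 1.2376 s:
  b1     pos=(+0.000,+0.025) vel=(+0.000,+0.000) ωy=+0.00 pitch=+0.0°
  b2     pos=(+0.025,+0.075) vel=(+0.000,+0.000) ωy=+0.00 pitch=+0.1°
  b3     pos=(-0.062,+0.064) vel=(+0.000,+0.000) ωy=+0.00 pitch=-90.0°

Key-timestep trajectory:
   step    t(s)  b1.x    b1.z    b1.vx   b1.vz   b2.x    b2.z    b2.vx   b2.vz   b3.x    b3.z    b3.vx   b3.vz 
     41  0.2265   +0.000  +0.025  +0.000  +0.000   +0.024  +0.075  +0.001  +0.000   -0.047  +0.122  -0.106  -0.063
     82  0.4530   +0.000  +0.025  +0.000  +0.000   +0.024  +0.075  +0.000  +0.000   -0.073  +0.067  -0.017  +0.015
    123  0.6796   +0.000  +0.025  -0.001  +0.000   +0.024  +0.075  -0.010  -0.002   -0.061  +0.064  -0.080  -0.030


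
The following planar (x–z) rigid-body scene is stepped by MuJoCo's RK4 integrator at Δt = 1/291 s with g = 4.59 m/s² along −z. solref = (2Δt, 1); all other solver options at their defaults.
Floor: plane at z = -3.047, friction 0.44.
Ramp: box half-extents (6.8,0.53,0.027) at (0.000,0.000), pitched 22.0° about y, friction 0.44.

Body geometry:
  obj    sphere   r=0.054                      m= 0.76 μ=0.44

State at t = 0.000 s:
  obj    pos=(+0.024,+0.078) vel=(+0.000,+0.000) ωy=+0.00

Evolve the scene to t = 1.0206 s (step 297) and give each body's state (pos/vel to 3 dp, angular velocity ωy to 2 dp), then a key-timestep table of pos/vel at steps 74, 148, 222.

State at t = 1.0206 s:
  obj    pos=(+0.617,-0.162) vel=(+1.162,-0.470) ωy=+23.21

Key-timestep trajectory:
   step    t(s)  obj.x    obj.z    obj.vx   obj.vz 
     74  0.2543   +0.061  +0.063  +0.290  -0.117
    148  0.5086   +0.171  +0.018  +0.579  -0.234
    222  0.7629   +0.355  -0.056  +0.869  -0.351


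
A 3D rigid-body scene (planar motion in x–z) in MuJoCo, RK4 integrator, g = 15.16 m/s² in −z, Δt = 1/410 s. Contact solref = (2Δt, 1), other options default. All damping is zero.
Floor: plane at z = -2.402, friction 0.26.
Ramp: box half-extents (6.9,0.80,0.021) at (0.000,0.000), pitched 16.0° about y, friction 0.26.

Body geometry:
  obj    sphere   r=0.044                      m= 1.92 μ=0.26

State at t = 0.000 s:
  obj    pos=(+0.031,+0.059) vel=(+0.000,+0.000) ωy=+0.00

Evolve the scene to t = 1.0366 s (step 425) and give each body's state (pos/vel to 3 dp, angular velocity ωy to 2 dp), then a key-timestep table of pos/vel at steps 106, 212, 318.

State at t = 1.0366 s:
  obj    pos=(+1.572,-0.383) vel=(+2.974,-0.853) ωy=+70.31

Key-timestep trajectory:
   step    t(s)  obj.x    obj.z    obj.vx   obj.vz 
    106  0.2585   +0.127  +0.031  +0.742  -0.213
    212  0.5171   +0.415  -0.051  +1.484  -0.425
    318  0.7756   +0.894  -0.189  +2.225  -0.638


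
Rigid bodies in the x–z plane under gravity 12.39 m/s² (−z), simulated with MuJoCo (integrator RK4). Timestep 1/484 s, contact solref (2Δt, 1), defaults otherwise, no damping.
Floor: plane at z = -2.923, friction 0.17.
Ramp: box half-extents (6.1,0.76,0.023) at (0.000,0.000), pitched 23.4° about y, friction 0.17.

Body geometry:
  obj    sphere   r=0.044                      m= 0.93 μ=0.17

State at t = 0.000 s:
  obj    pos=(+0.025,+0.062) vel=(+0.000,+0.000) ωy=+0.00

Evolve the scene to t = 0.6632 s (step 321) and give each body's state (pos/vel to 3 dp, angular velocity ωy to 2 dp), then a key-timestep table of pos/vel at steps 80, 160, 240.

State at t = 0.6632 s:
  obj    pos=(+0.735,-0.245) vel=(+2.139,-0.926) ωy=+52.97

Key-timestep trajectory:
   step    t(s)  obj.x    obj.z    obj.vx   obj.vz 
     80  0.1653   +0.069  +0.043  +0.533  -0.231
    160  0.3306   +0.201  -0.014  +1.066  -0.461
    240  0.4959   +0.422  -0.109  +1.600  -0.692


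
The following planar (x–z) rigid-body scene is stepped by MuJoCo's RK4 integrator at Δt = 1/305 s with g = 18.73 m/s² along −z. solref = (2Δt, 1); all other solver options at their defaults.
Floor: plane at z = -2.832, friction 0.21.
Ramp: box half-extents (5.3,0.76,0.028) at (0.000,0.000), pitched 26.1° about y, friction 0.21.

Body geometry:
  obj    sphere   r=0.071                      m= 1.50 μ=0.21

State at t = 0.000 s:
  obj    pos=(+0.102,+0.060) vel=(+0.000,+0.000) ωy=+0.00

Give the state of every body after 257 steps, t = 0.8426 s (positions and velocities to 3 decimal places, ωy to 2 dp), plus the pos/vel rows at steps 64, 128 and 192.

State at t = 0.8426 s:
  obj    pos=(+1.979,-0.859) vel=(+4.454,-2.182) ωy=+69.84

Key-timestep trajectory:
   step    t(s)  obj.x    obj.z    obj.vx   obj.vz 
     64  0.2098   +0.219  +0.003  +1.109  -0.543
    128  0.4197   +0.568  -0.168  +2.218  -1.087
    192  0.6295   +1.150  -0.453  +3.328  -1.630


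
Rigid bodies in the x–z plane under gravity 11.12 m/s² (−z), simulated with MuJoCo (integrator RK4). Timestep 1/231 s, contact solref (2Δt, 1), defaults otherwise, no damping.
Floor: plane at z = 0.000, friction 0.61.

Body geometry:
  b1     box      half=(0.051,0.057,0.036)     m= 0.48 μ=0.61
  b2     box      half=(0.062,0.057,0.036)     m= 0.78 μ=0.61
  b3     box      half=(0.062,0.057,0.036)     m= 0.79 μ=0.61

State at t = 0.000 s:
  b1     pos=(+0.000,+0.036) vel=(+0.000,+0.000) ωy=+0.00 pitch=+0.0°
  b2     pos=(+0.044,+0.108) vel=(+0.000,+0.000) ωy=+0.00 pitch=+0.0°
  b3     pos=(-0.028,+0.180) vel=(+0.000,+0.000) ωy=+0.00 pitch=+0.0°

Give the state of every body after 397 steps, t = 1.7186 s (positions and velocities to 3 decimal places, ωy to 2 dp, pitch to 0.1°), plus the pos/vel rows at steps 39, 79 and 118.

State at t = 1.7186 s:
  b1     pos=(+0.000,+0.036) vel=(+0.000,+0.000) ωy=+0.00 pitch=+0.0°
  b2     pos=(+0.044,+0.108) vel=(+0.000,+0.000) ωy=+0.00 pitch=+0.0°
  b3     pos=(-0.232,+0.036) vel=(+0.000,+0.000) ωy=+0.00 pitch=+180.0°

Key-timestep trajectory:
   step    t(s)  b1.x    b1.z    b1.vx   b1.vz   b2.x    b2.z    b2.vx   b2.vz   b3.x    b3.z    b3.vx   b3.vz 
     39  0.1688   +0.000  +0.036  +0.000  +0.000   +0.044  +0.108  +0.000  +0.000   -0.049  +0.166  -0.236  -0.311
     79  0.3420   +0.000  +0.036  +0.000  +0.000   +0.044  +0.108  +0.000  +0.000   -0.134  +0.061  -0.498  +0.053
    118  0.5108   +0.000  +0.036  +0.000  +0.000   +0.044  +0.108  +0.000  +0.000   -0.189  +0.068  -0.363  -0.110


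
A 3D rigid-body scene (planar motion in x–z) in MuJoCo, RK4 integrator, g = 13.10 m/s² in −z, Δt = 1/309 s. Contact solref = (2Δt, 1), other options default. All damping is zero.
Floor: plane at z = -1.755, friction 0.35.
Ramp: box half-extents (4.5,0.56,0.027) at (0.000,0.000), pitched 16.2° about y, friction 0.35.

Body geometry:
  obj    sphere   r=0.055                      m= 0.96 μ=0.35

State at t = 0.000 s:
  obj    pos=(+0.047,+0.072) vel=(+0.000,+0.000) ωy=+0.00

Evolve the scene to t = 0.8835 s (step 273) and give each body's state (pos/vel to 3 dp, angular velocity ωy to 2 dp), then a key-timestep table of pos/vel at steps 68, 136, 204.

State at t = 0.8835 s:
  obj    pos=(+1.025,-0.213) vel=(+2.215,-0.643) ωy=+41.93

Key-timestep trajectory:
   step    t(s)  obj.x    obj.z    obj.vx   obj.vz 
     68  0.2201   +0.108  +0.054  +0.552  -0.160
    136  0.4401   +0.290  +0.001  +1.103  -0.321
    204  0.6602   +0.593  -0.087  +1.655  -0.481


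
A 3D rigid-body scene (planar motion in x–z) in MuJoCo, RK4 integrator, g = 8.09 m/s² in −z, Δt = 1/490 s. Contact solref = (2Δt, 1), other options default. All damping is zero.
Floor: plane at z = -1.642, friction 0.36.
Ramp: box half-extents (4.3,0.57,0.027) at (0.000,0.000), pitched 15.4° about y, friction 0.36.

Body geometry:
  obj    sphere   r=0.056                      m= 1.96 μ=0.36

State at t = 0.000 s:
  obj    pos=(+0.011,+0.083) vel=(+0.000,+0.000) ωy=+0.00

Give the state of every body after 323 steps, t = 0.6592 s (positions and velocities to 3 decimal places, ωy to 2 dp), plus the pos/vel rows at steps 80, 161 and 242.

State at t = 0.6592 s:
  obj    pos=(+0.332,-0.005) vel=(+0.975,-0.269) ωy=+18.06

Key-timestep trajectory:
   step    t(s)  obj.x    obj.z    obj.vx   obj.vz 
     80  0.1633   +0.031  +0.078  +0.242  -0.067
    161  0.3286   +0.091  +0.061  +0.486  -0.134
    242  0.4939   +0.191  +0.033  +0.731  -0.201


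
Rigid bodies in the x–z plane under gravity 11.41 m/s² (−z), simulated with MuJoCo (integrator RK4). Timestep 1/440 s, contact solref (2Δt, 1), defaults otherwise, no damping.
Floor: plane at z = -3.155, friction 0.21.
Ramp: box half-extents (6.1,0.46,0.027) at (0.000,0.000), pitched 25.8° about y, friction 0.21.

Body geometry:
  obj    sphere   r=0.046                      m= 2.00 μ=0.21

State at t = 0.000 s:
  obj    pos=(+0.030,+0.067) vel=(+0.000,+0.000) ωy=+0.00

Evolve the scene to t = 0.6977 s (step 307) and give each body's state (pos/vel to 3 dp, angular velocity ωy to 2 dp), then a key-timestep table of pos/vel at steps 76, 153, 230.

State at t = 0.6977 s:
  obj    pos=(+0.807,-0.309) vel=(+2.228,-1.077) ωy=+53.79

Key-timestep trajectory:
   step    t(s)  obj.x    obj.z    obj.vx   obj.vz 
     76  0.1727   +0.078  +0.044  +0.552  -0.267
    153  0.3477   +0.223  -0.027  +1.111  -0.537
    230  0.5227   +0.466  -0.144  +1.669  -0.807
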